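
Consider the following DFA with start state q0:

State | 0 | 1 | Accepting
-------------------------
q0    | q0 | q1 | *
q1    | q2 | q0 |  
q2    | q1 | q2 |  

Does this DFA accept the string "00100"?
Start in q0.
Read '0': q0 → q0
Read '0': q0 → q0
Read '1': q0 → q1
Read '0': q1 → q2
Read '0': q2 → q1
Final state q1 is not accepting, so the string is rejected.

Final answer: No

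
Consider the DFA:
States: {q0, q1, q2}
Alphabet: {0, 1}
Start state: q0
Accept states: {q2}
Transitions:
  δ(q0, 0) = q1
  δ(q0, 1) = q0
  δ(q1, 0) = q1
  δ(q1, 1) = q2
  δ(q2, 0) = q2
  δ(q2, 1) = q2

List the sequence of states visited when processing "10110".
Starting at q0
Read '1': q0 -> q0
Read '0': q0 -> q1
Read '1': q1 -> q2
Read '1': q2 -> q2
Read '0': q2 -> q2

Final answer: q0 -> q0 -> q1 -> q2 -> q2 -> q2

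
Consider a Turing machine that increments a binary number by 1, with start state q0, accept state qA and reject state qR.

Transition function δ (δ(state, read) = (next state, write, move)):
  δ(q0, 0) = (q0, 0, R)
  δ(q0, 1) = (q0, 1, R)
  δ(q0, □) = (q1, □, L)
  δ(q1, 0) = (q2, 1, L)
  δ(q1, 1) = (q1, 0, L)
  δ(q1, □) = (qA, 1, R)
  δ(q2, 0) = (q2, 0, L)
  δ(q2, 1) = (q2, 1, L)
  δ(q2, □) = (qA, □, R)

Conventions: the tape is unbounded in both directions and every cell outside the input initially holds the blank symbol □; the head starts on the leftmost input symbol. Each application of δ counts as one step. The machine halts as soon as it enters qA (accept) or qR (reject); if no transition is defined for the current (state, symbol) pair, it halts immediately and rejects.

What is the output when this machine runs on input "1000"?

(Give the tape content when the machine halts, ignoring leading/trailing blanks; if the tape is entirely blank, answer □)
Step 0: [q0]1000 (head at position 0)
Step 1: δ(q0, 1) = (q0, 1, R)  ⊢  1[q0]000 (head at position 1)
Step 2: δ(q0, 0) = (q0, 0, R)  ⊢  10[q0]00 (head at position 2)
Step 3: δ(q0, 0) = (q0, 0, R)  ⊢  100[q0]0 (head at position 3)
Step 4: δ(q0, 0) = (q0, 0, R)  ⊢  1000[q0]□ (head at position 4)
Step 5: δ(q0, □) = (q1, □, L)  ⊢  100[q1]0□ (head at position 3)
Step 6: δ(q1, 0) = (q2, 1, L)  ⊢  10[q2]01□ (head at position 2)
Step 7: δ(q2, 0) = (q2, 0, L)  ⊢  1[q2]001□ (head at position 1)
Step 8: δ(q2, 0) = (q2, 0, L)  ⊢  [q2]1001□ (head at position 0)
Step 9: δ(q2, 1) = (q2, 1, L)  ⊢  [q2]□1001□ (head at position -1)
Step 10: δ(q2, □) = (qA, □, R)  ⊢  □[qA]1001□ (head at position 0)
The machine is in qA, so it halts and accepts.
Tape content when halted (ignoring surrounding blanks): 1001

Final answer: Output: 1001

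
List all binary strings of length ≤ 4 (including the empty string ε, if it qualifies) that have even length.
Checking every binary string of length 0 to 4:
  Length 0: accepted: ε | rejected: (none)
  Length 1: accepted: (none) | rejected: 0, 1
  Length 2: accepted: 00, 01, 10, 11 | rejected: (none)
  Length 3: accepted: (none) | rejected: 000, 001, 010, 011, 100, 101, 110, 111
  Length 4: accepted: 0000, 0001, 0010, 0011, 0100, 0101, 0110, 0111, 1000, 1001, 1010, 1011, 1100, 1101, 1110, 1111 | rejected: (none)
Total: 21 string(s).

Final answer: ε, 00, 01, 10, 11, 0000, 0001, 0010, 0011, 0100, 0101, 0110, 0111, 1000, 1001, 1010, 1011, 1100, 1101, 1110, 1111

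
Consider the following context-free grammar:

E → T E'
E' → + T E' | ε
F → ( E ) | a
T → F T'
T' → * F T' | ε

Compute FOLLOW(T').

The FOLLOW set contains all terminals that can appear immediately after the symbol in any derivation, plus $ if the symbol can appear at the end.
Useful FIRST sets: FIRST(E') = {+, ε}, FIRST(T') = {*, ε} (both E' and T' are nullable).
FOLLOW(E): E is the start symbol → $; E appears in F → ( E ) followed by ')' → FOLLOW(E) = {), $}.
FOLLOW(E'): E' appears at the right end of E → T E' and of E' → + T E', so FOLLOW(E') ⊇ FOLLOW(E) (the second occurrence adds nothing new). FOLLOW(E') = {), $}.
FOLLOW(T): in E → T E' and E' → + T E', T is followed by E': add FIRST(E') minus ε = {+}; since E' is nullable, also add FOLLOW(E) and FOLLOW(E') = {), $}. FOLLOW(T) = {+, ), $}.
FOLLOW(T'): T' appears at the right end of T → F T' and of T' → * F T', so FOLLOW(T') = FOLLOW(T) = {+, ), $}.

Final answer: {$, ), +}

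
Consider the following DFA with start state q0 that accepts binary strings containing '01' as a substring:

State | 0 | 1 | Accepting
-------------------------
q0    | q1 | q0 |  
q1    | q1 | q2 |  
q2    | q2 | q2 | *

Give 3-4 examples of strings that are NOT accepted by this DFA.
Any strings that end in a non-accepting state work; for example:
"00": q0 → q1 → q1; q1 is not accepting → rejected
"110": q0 → q0 → q0 → q1; q1 is not accepting → rejected
"1100": q0 → q0 → q0 → q1 → q1; q1 is not accepting → rejected
"1110": q0 → q0 → q0 → q0 → q1; q1 is not accepting → rejected

Final answer: "00", "110", "1100", "1110"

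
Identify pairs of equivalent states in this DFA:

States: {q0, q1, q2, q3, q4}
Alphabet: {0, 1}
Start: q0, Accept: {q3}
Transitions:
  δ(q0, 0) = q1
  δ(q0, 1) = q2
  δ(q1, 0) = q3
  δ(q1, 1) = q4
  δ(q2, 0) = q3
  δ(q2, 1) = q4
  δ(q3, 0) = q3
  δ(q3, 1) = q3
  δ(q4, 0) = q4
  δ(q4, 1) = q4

Using the table-filling algorithm:
Round 0 – mark pairs where exactly one state is accepting: (q0,q3), (q1,q3), (q2,q3), (q3,q4)
Round 1 – newly marked: (q0,q1) [on 0: q1 vs q3, already marked]; (q0,q2) [on 0: q1 vs q3, already marked]; (q1,q4) [on 0: q3 vs q4, already marked]; (q2,q4) [on 0: q3 vs q4, already marked]
Round 2 – newly marked: (q0,q4) [on 0: q1 vs q4, already marked]
No further pairs can be marked.
(q1, q2) unmarked: δ(q1,0)=q3, δ(q2,0)=q3; δ(q1,1)=q4, δ(q2,1)=q4 → equivalent
Equivalent pairs: (q1, q2)

Final answer: Equivalent pairs: (q1, q2)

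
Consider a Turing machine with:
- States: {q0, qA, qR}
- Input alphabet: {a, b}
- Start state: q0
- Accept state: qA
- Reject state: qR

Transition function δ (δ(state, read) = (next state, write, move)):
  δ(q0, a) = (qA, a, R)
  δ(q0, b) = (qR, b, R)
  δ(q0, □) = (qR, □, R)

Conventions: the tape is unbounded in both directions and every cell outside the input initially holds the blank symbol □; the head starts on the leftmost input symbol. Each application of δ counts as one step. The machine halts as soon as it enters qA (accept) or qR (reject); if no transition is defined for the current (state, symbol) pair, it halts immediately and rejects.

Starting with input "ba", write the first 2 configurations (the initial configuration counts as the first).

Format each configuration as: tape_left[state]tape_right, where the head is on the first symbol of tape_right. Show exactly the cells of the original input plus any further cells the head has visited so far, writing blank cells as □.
Step 0: [q0]ba (head at position 0)
Step 1: δ(q0, b) = (qR, b, R)  ⊢  b[qR]a (head at position 1)

Final answer: [q0]ba ⊢ b[qR]a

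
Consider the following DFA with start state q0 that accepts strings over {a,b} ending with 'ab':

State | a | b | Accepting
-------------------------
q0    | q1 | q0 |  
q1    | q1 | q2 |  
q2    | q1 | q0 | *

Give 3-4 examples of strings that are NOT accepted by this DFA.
Any strings that end in a non-accepting state work; for example:
"aa": q0 → q1 → q1; q1 is not accepting → rejected
"abb": q0 → q1 → q2 → q0; q0 is not accepting → rejected
"bbb": q0 → q0 → q0 → q0; q0 is not accepting → rejected
"abaa": q0 → q1 → q2 → q1 → q1; q1 is not accepting → rejected

Final answer: "aa", "abb", "bbb", "abaa"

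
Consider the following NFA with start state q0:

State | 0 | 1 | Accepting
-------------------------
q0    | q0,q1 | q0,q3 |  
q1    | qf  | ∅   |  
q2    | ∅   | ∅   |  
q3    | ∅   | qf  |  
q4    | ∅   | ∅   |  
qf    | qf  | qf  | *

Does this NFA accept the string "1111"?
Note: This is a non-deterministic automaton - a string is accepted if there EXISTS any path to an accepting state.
Track the set of states the NFA could be in: start {q0}
Read '1': {q0} → {q0, q3}
Read '1': {q0, q3} → {q0, q3, qf}
Read '1': {q0, q3, qf} → {q0, q3, qf}
Read '1': {q0, q3, qf} → {q0, q3, qf}
Final set {q0, q3, qf} contains accepting state(s) {qf} → accepted.

Final answer: Yes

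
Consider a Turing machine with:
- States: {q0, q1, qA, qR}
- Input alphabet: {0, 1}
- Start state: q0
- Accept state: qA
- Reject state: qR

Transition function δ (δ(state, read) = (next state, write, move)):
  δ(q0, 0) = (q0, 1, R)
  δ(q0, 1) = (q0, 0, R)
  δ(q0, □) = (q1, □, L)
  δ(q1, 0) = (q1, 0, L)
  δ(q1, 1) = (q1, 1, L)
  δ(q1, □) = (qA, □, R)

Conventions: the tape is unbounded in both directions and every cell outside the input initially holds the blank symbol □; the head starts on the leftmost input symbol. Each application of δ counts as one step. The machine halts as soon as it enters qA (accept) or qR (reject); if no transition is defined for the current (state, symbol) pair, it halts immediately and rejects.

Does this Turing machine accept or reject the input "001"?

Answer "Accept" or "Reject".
Step 0: [q0]001 (head at position 0)
Step 1: δ(q0, 0) = (q0, 1, R)  ⊢  1[q0]01 (head at position 1)
Step 2: δ(q0, 0) = (q0, 1, R)  ⊢  11[q0]1 (head at position 2)
Step 3: δ(q0, 1) = (q0, 0, R)  ⊢  110[q0]□ (head at position 3)
Step 4: δ(q0, □) = (q1, □, L)  ⊢  11[q1]0□ (head at position 2)
Step 5: δ(q1, 0) = (q1, 0, L)  ⊢  1[q1]10□ (head at position 1)
Step 6: δ(q1, 1) = (q1, 1, L)  ⊢  [q1]110□ (head at position 0)
Step 7: δ(q1, 1) = (q1, 1, L)  ⊢  [q1]□110□ (head at position -1)
Step 8: δ(q1, □) = (qA, □, R)  ⊢  □[qA]110□ (head at position 0)
The machine is in qA, so it halts and accepts.

Final answer: Accept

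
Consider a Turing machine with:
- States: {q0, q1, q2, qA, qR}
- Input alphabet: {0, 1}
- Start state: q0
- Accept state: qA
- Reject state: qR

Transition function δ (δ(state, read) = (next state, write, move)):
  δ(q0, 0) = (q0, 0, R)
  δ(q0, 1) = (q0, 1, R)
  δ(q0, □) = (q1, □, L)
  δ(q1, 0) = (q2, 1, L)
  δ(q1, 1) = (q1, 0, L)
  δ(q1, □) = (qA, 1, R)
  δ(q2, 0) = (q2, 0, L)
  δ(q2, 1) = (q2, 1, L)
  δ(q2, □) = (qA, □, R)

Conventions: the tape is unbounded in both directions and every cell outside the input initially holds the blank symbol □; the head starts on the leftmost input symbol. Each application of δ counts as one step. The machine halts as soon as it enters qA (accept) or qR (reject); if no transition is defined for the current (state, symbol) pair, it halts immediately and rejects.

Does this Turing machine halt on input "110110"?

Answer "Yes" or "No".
Step 0: [q0]110110 (head at position 0)
Step 1: δ(q0, 1) = (q0, 1, R)  ⊢  1[q0]10110 (head at position 1)
Step 2: δ(q0, 1) = (q0, 1, R)  ⊢  11[q0]0110 (head at position 2)
Step 3: δ(q0, 0) = (q0, 0, R)  ⊢  110[q0]110 (head at position 3)
Step 4: δ(q0, 1) = (q0, 1, R)  ⊢  1101[q0]10 (head at position 4)
Step 5: δ(q0, 1) = (q0, 1, R)  ⊢  11011[q0]0 (head at position 5)
Step 6: δ(q0, 0) = (q0, 0, R)  ⊢  110110[q0]□ (head at position 6)
Step 7: δ(q0, □) = (q1, □, L)  ⊢  11011[q1]0□ (head at position 5)
Step 8: δ(q1, 0) = (q2, 1, L)  ⊢  1101[q2]11□ (head at position 4)
Step 9: δ(q2, 1) = (q2, 1, L)  ⊢  110[q2]111□ (head at position 3)
Step 10: δ(q2, 1) = (q2, 1, L)  ⊢  11[q2]0111□ (head at position 2)
Step 11: δ(q2, 0) = (q2, 0, L)  ⊢  1[q2]10111□ (head at position 1)
Step 12: δ(q2, 1) = (q2, 1, L)  ⊢  [q2]110111□ (head at position 0)
Step 13: δ(q2, 1) = (q2, 1, L)  ⊢  [q2]□110111□ (head at position -1)
Step 14: δ(q2, □) = (qA, □, R)  ⊢  □[qA]110111□ (head at position 0)
The machine is in qA, so it halts and accepts.
It halts after 14 steps.

Final answer: Yes - halts after 14 steps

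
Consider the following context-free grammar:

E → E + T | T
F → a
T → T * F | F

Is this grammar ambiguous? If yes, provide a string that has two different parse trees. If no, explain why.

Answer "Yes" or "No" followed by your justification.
This is the standard stratified expression grammar: '+' is introduced only by the left-recursive rule E → E + T and '*' only by the left-recursive rule T → T * F, with F → a. For any string, the last '+' must be the one produced at the root E (everything after it is a T containing no '+'), and likewise within each T the last '*' is produced at its root. This fixes the parse tree uniquely (left-associative, '*' binding tighter than '+'), so every string has exactly one parse tree.

Final answer: No - the grammar is unambiguous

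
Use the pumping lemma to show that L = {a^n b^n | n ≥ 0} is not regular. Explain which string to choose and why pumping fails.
Language: L = {a^n b^n | n ≥ 0} (equal numbers of a's followed by b's)
Step 1: Assume for contradiction that L is regular, with pumping length p.
Step 2: Choose s = a^p b^p. Then s ∈ L (it has p a's followed by p b's) and |s| ≥ p.
Step 3: Consider any decomposition s = xyz with |xy| ≤ p and |y| > 0. Since |xy| ≤ p and the first p symbols of s are all a's, y = a^k for some k with 1 ≤ k ≤ p.
Step 4: Pumping up (i = 2): xy²z = a^(p+k) b^p, which has more a's than b's, so xy²z ∉ L.
This contradicts the pumping lemma, so L is not regular.

Final answer: Choose s = a^p b^p. Since |xy| ≤ p, y = a^k with k ≥ 1. Then xy²z = a^(p+k) b^p ∉ L.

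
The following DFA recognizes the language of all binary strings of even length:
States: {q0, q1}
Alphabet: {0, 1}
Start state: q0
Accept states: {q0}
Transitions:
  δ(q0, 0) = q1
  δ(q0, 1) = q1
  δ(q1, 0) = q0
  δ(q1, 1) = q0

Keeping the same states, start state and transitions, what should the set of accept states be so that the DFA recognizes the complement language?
The DFA is complete (every state has a transition on every symbol), so the complement
is recognized by the same DFA with accepting and non-accepting states swapped.
Original accept states: {q0}
Complement accept states = All states - Original accept states
= {q0, q1} - {q0}
= {q1}
Complement language: strings of ODD length

Final answer: {q1}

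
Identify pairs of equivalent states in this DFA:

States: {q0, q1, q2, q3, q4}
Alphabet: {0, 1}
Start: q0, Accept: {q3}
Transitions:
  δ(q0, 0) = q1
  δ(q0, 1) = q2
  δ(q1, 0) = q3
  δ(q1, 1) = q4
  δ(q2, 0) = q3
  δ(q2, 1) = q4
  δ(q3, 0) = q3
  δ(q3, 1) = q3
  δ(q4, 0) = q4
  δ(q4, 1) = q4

Using the table-filling algorithm:
Round 0 – mark pairs where exactly one state is accepting: (q0,q3), (q1,q3), (q2,q3), (q3,q4)
Round 1 – newly marked: (q0,q1) [on 0: q1 vs q3, already marked]; (q0,q2) [on 0: q1 vs q3, already marked]; (q1,q4) [on 0: q3 vs q4, already marked]; (q2,q4) [on 0: q3 vs q4, already marked]
Round 2 – newly marked: (q0,q4) [on 0: q1 vs q4, already marked]
No further pairs can be marked.
(q1, q2) unmarked: δ(q1,0)=q3, δ(q2,0)=q3; δ(q1,1)=q4, δ(q2,1)=q4 → equivalent
Equivalent pairs: (q1, q2)

Final answer: Equivalent pairs: (q1, q2)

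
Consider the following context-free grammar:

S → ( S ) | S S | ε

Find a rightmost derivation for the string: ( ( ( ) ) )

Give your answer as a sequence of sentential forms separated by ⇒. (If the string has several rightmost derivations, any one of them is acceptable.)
Start with S.
Step 1: the rightmost non-terminal is S; apply S → ( S ):  ( S )
Step 2: the rightmost non-terminal is S; apply S → ( S ):  ( ( S ) )
Step 3: the rightmost non-terminal is S; apply S → ( S ):  ( ( ( S ) ) )
Step 4: the rightmost non-terminal is S; apply S → ε:  ( ( ( ) ) )

Final answer: S ⇒ ( S ) ⇒ ( ( S ) ) ⇒ ( ( ( S ) ) ) ⇒ ( ( ( ) ) )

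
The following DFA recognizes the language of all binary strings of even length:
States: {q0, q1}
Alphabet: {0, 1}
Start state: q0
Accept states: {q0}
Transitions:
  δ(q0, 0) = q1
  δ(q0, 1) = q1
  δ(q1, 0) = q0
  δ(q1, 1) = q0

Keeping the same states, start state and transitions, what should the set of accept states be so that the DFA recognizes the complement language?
The DFA is complete (every state has a transition on every symbol), so the complement
is recognized by the same DFA with accepting and non-accepting states swapped.
Original accept states: {q0}
Complement accept states = All states - Original accept states
= {q0, q1} - {q0}
= {q1}
Complement language: strings of ODD length

Final answer: {q1}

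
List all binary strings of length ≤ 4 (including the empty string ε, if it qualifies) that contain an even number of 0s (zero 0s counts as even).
Checking every binary string of length 0 to 4:
  Length 0: accepted: ε | rejected: (none)
  Length 1: accepted: 1 | rejected: 0
  Length 2: accepted: 00, 11 | rejected: 01, 10
  Length 3: accepted: 001, 010, 100, 111 | rejected: 000, 011, 101, 110
  Length 4: accepted: 0000, 0011, 0101, 0110, 1001, 1010, 1100, 1111 | rejected: 0001, 0010, 0100, 0111, 1000, 1011, 1101, 1110
Total: 16 string(s).

Final answer: ε, 1, 00, 11, 001, 010, 100, 111, 0000, 0011, 0101, 0110, 1001, 1010, 1100, 1111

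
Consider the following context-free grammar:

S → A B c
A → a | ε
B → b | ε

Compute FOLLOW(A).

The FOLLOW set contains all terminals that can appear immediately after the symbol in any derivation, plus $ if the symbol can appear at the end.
A occurs in S → A B c followed by B c. Add FIRST(B) minus ε = {b}; B is nullable (B → ε), so what follows B can also follow A: the terminal c. FOLLOW(A) = {b, c}.

Final answer: {b, c}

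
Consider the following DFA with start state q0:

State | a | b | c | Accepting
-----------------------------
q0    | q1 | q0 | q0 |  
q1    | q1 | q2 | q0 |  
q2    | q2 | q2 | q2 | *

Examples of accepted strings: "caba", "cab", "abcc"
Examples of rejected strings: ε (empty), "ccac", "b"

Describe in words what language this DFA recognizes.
strings over {a,b,c} containing 'ab' as substring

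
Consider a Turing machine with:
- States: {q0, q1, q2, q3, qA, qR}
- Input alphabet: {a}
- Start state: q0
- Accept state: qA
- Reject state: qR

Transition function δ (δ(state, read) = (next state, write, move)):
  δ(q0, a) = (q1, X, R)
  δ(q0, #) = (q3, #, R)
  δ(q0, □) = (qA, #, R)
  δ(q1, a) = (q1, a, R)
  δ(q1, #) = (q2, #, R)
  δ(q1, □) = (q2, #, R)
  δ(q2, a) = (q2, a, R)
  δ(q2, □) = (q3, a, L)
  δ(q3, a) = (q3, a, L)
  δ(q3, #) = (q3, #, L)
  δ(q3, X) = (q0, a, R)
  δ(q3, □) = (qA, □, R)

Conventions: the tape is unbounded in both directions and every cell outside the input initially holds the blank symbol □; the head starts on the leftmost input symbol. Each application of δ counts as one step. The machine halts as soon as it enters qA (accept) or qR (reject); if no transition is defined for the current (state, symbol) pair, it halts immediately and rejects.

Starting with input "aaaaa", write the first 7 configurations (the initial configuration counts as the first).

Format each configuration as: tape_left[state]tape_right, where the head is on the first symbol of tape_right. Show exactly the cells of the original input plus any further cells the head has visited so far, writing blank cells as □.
Step 0: [q0]aaaaa (head at position 0)
Step 1: δ(q0, a) = (q1, X, R)  ⊢  X[q1]aaaa (head at position 1)
Step 2: δ(q1, a) = (q1, a, R)  ⊢  Xa[q1]aaa (head at position 2)
Step 3: δ(q1, a) = (q1, a, R)  ⊢  Xaa[q1]aa (head at position 3)
Step 4: δ(q1, a) = (q1, a, R)  ⊢  Xaaa[q1]a (head at position 4)
Step 5: δ(q1, a) = (q1, a, R)  ⊢  Xaaaa[q1]□ (head at position 5)
Step 6: δ(q1, □) = (q2, #, R)  ⊢  Xaaaa#[q2]□ (head at position 6)

Final answer: [q0]aaaaa ⊢ X[q1]aaaa ⊢ Xa[q1]aaa ⊢ Xaa[q1]aa ⊢ Xaaa[q1]a ⊢ Xaaaa[q1]□ ⊢ Xaaaa#[q2]□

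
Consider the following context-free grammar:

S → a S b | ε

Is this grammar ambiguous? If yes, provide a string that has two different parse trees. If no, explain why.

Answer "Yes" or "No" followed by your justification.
At every step exactly one production applies: if the remaining string to generate is non-empty it starts with a and ends with b, forcing S → a S b; if it is empty, S → ε is forced. Hence each string a^n b^n has exactly one derivation (S → a S b applied n times, then S → ε) and one parse tree.

Final answer: No - the grammar is unambiguous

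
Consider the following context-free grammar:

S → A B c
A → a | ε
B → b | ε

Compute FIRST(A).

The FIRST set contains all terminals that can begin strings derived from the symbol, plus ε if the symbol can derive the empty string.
A → a contributes a; A → ε makes A nullable, contributing ε. FIRST(A) = {a, ε}.

Final answer: {a, ε}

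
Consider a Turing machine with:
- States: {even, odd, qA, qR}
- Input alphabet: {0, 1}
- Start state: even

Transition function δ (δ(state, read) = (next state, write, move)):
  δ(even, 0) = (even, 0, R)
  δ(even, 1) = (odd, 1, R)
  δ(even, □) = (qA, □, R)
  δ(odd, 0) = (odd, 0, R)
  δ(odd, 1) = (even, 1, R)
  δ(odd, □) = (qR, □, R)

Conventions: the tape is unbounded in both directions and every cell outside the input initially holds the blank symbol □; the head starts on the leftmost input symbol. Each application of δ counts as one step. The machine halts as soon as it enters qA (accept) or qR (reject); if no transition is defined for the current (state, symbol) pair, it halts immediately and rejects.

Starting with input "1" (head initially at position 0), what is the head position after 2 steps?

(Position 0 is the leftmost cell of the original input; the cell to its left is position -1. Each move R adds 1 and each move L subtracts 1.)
Step 0: [even]1 (head at position 0)
Step 1: δ(even, 1) = (odd, 1, R)  ⊢  1[odd]□ (head at position 1)
Step 2: δ(odd, □) = (qR, □, R)  ⊢  1□[qR]□ (head at position 2)
Head position after 2 steps: 2

Final answer: Position 2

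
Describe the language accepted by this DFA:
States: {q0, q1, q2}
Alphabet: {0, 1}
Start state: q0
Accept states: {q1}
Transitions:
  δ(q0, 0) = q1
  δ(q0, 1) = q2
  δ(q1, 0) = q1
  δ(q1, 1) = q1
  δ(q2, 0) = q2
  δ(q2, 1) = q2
Analyzing the DFA structure:
Start state: q0
Accept states: {q1}
Interpreting what each state remembers (checking against the transitions):
  q0: nothing has been read yet
  q1: the first symbol was 0
  q2: the first symbol was 1 (trap state)
  δ(q0, 0): in q0 (nothing has been read yet), after reading 0 we have: the first symbol was 0 → q1
  δ(q0, 1): in q0 (nothing has been read yet), after reading 1 we have: the first symbol was 1 (trap state) → q2
  δ(q1, 0): in q1 (the first symbol was 0), after reading 0 we have: the first symbol was 0 → q1
  δ(q1, 1): in q1 (the first symbol was 0), after reading 1 we have: the first symbol was 0 → q1
  δ(q2, 0): in q2 (the first symbol was 1 (trap state)), after reading 0 we have: the first symbol was 1 (trap state) → q2
  δ(q2, 1): in q2 (the first symbol was 1 (trap state)), after reading 1 we have: the first symbol was 1 (trap state) → q2
A string is accepted iff it ends in {q1}, i.e. the first symbol was 0.
Language: All binary strings starting with 0

Final answer: All binary strings starting with 0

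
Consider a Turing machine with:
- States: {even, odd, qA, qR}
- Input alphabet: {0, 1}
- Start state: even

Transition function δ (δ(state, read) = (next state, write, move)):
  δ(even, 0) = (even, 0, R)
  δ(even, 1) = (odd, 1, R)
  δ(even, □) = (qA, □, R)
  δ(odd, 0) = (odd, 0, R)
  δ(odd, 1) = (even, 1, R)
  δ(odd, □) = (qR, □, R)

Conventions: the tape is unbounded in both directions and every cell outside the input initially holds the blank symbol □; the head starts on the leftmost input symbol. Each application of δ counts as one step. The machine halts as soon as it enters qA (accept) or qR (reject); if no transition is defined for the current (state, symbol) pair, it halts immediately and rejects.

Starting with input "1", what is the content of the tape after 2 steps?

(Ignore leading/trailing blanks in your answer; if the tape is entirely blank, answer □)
Step 0: [even]1 (head at position 0)
Step 1: δ(even, 1) = (odd, 1, R)  ⊢  1[odd]□ (head at position 1)
Step 2: δ(odd, □) = (qR, □, R)  ⊢  1□[qR]□ (head at position 2)
Tape after 2 steps (ignoring surrounding blanks): 1

Final answer: Tape: 1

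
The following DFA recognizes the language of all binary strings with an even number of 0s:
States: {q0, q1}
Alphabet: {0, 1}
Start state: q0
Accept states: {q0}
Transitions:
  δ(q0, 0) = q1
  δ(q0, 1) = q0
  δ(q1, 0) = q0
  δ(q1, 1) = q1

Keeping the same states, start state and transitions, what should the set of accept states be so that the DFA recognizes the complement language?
The DFA is complete (every state has a transition on every symbol), so the complement
is recognized by the same DFA with accepting and non-accepting states swapped.
Original accept states: {q0}
Complement accept states = All states - Original accept states
= {q0, q1} - {q0}
= {q1}
Complement language: strings with an ODD number of 0s

Final answer: {q1}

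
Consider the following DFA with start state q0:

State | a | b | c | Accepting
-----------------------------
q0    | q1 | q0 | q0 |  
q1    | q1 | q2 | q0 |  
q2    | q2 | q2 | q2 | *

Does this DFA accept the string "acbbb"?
Start in q0.
Read 'a': q0 → q1
Read 'c': q1 → q0
Read 'b': q0 → q0
Read 'b': q0 → q0
Read 'b': q0 → q0
Final state q0 is not accepting, so the string is rejected.

Final answer: No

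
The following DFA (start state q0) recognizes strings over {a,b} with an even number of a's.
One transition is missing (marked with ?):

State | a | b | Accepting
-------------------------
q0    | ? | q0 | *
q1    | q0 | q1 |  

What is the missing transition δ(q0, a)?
q1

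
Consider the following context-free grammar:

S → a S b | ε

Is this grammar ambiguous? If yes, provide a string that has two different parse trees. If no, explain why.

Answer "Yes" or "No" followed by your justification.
At every step exactly one production applies: if the remaining string to generate is non-empty it starts with a and ends with b, forcing S → a S b; if it is empty, S → ε is forced. Hence each string a^n b^n has exactly one derivation (S → a S b applied n times, then S → ε) and one parse tree.

Final answer: No - the grammar is unambiguous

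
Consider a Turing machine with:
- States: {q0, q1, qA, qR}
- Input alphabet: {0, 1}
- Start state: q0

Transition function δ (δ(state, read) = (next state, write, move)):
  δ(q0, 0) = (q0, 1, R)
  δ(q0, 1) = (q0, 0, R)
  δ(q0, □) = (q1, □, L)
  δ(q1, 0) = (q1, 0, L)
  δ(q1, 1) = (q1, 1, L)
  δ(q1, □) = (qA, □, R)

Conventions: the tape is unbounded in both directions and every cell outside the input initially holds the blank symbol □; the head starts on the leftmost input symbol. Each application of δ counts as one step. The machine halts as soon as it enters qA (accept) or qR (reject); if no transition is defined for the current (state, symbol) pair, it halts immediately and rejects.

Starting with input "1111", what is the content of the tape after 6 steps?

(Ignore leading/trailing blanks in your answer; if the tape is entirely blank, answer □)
Step 0: [q0]1111 (head at position 0)
Step 1: δ(q0, 1) = (q0, 0, R)  ⊢  0[q0]111 (head at position 1)
Step 2: δ(q0, 1) = (q0, 0, R)  ⊢  00[q0]11 (head at position 2)
Step 3: δ(q0, 1) = (q0, 0, R)  ⊢  000[q0]1 (head at position 3)
Step 4: δ(q0, 1) = (q0, 0, R)  ⊢  0000[q0]□ (head at position 4)
Step 5: δ(q0, □) = (q1, □, L)  ⊢  000[q1]0□ (head at position 3)
Step 6: δ(q1, 0) = (q1, 0, L)  ⊢  00[q1]00□ (head at position 2)
Tape after 6 steps (ignoring surrounding blanks): 0000

Final answer: Tape: 0000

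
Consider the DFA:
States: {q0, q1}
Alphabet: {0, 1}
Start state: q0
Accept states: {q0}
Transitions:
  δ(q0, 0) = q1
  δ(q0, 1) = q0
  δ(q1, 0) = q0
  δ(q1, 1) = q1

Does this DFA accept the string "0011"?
Processing string "0011":
  q0 --0--> q1
  q1 --0--> q0
  q0 --1--> q0
  q0 --1--> q0
Final state: q0
Accept states: {q0}
q0 is an accept state, so the string is accepted.

Final answer: Yes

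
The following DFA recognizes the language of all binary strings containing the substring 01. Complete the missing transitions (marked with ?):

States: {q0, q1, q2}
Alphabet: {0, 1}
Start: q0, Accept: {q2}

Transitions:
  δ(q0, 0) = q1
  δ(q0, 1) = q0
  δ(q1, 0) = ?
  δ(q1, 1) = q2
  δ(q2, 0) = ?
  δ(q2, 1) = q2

What each state remembers (consistent with the given transitions and accept states):
  q0: 01 not seen yet and the last symbol was not 0
  q1: 01 not seen yet and the last symbol was 0
  q2: the substring 01 has already been seen
Filling in the missing entries:
  δ(q1, 0): in q1 (01 not seen yet and the last symbol was 0), after reading 0 we have: 01 not seen yet and the last symbol was 0 → q1
  δ(q2, 0): in q2 (the substring 01 has already been seen), after reading 0 we have: the substring 01 has already been seen → q2

Final answer: δ(q1, 0) = q1; δ(q2, 0) = q2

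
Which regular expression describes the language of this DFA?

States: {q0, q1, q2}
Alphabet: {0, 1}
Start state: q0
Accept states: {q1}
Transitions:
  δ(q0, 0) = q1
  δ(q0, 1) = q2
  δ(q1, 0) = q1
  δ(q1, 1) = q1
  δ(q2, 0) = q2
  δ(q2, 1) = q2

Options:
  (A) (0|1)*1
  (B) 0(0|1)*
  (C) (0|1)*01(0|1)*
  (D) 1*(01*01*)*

Testing sample strings against the DFA:
  '11110' -> rejected
  '00' -> accepted
  '000' -> accepted
  '11' -> rejected
Checking each option for a counterexample:
  (A) (0|1)*1: '0' is accepted by the DFA but does not match the regex → eliminated
  (B) 0(0|1)*: agrees with the DFA on all strings of length ≤ 4
  (C) (0|1)*01(0|1)*: '0' is accepted by the DFA but does not match the regex → eliminated
  (D) 1*(01*01*)*: ε is rejected by the DFA but matches the regex → eliminated
Only (B) 0(0|1)* is consistent with the DFA.

Final answer: (B) 0(0|1)*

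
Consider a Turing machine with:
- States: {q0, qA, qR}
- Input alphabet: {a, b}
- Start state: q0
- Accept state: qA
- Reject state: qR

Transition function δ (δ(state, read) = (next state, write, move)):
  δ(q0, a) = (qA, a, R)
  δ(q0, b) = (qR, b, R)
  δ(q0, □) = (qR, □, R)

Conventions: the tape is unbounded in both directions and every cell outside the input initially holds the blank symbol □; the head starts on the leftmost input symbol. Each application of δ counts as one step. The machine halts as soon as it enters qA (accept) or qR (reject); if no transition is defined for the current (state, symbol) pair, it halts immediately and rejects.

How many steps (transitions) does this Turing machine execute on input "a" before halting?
Step 0: [q0]a (head at position 0)
Step 1: δ(q0, a) = (qA, a, R)  ⊢  a[qA]□ (head at position 1)
The machine is in qA, so it halts and accepts.
Number of transitions executed: 1.

Final answer: 1 steps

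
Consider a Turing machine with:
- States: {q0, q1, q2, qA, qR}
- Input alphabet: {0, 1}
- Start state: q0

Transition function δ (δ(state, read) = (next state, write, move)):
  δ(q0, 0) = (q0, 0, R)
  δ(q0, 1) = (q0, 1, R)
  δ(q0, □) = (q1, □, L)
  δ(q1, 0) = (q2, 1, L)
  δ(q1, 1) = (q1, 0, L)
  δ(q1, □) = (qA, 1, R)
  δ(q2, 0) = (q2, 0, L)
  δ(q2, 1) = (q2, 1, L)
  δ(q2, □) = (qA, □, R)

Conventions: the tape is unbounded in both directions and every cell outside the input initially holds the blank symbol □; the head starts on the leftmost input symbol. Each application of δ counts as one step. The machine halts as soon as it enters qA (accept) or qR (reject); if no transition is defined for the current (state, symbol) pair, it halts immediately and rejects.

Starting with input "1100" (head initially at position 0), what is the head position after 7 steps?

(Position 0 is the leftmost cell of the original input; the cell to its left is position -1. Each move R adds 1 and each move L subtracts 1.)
Step 0: [q0]1100 (head at position 0)
Step 1: δ(q0, 1) = (q0, 1, R)  ⊢  1[q0]100 (head at position 1)
Step 2: δ(q0, 1) = (q0, 1, R)  ⊢  11[q0]00 (head at position 2)
Step 3: δ(q0, 0) = (q0, 0, R)  ⊢  110[q0]0 (head at position 3)
Step 4: δ(q0, 0) = (q0, 0, R)  ⊢  1100[q0]□ (head at position 4)
Step 5: δ(q0, □) = (q1, □, L)  ⊢  110[q1]0□ (head at position 3)
Step 6: δ(q1, 0) = (q2, 1, L)  ⊢  11[q2]01□ (head at position 2)
Step 7: δ(q2, 0) = (q2, 0, L)  ⊢  1[q2]101□ (head at position 1)
Head position after 7 steps: 1

Final answer: Position 1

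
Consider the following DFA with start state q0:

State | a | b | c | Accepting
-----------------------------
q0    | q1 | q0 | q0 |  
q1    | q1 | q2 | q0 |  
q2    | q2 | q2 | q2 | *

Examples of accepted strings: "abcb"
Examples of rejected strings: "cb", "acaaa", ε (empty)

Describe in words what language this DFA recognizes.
strings over {a,b,c} containing 'ab' as substring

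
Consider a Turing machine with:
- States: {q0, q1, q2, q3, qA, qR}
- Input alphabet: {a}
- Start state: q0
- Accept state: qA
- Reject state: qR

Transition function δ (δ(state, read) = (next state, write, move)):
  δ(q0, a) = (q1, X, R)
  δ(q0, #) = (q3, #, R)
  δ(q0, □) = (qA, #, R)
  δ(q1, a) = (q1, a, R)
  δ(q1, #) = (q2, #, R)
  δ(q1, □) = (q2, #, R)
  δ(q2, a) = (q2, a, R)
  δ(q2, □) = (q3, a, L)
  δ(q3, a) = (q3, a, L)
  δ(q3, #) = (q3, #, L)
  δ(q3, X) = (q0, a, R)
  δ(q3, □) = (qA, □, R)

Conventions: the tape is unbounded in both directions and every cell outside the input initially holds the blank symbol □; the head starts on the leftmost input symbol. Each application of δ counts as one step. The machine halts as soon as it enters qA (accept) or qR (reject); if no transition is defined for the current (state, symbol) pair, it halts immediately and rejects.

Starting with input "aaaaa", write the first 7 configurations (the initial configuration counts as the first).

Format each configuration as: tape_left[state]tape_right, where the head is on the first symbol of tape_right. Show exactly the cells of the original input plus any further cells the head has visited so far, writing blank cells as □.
Step 0: [q0]aaaaa (head at position 0)
Step 1: δ(q0, a) = (q1, X, R)  ⊢  X[q1]aaaa (head at position 1)
Step 2: δ(q1, a) = (q1, a, R)  ⊢  Xa[q1]aaa (head at position 2)
Step 3: δ(q1, a) = (q1, a, R)  ⊢  Xaa[q1]aa (head at position 3)
Step 4: δ(q1, a) = (q1, a, R)  ⊢  Xaaa[q1]a (head at position 4)
Step 5: δ(q1, a) = (q1, a, R)  ⊢  Xaaaa[q1]□ (head at position 5)
Step 6: δ(q1, □) = (q2, #, R)  ⊢  Xaaaa#[q2]□ (head at position 6)

Final answer: [q0]aaaaa ⊢ X[q1]aaaa ⊢ Xa[q1]aaa ⊢ Xaa[q1]aa ⊢ Xaaa[q1]a ⊢ Xaaaa[q1]□ ⊢ Xaaaa#[q2]□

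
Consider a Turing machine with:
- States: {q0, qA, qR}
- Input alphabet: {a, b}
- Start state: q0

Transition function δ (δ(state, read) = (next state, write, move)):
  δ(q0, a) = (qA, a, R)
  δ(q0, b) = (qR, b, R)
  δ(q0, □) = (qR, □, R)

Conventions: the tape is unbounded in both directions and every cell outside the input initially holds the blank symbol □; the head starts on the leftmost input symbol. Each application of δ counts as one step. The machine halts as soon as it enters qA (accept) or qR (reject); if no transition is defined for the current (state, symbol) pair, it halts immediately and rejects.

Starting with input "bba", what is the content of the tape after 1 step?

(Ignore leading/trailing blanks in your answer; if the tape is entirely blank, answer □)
Step 0: [q0]bba (head at position 0)
Step 1: δ(q0, b) = (qR, b, R)  ⊢  b[qR]ba (head at position 1)
Tape after 1 step (ignoring surrounding blanks): bba

Final answer: Tape: bba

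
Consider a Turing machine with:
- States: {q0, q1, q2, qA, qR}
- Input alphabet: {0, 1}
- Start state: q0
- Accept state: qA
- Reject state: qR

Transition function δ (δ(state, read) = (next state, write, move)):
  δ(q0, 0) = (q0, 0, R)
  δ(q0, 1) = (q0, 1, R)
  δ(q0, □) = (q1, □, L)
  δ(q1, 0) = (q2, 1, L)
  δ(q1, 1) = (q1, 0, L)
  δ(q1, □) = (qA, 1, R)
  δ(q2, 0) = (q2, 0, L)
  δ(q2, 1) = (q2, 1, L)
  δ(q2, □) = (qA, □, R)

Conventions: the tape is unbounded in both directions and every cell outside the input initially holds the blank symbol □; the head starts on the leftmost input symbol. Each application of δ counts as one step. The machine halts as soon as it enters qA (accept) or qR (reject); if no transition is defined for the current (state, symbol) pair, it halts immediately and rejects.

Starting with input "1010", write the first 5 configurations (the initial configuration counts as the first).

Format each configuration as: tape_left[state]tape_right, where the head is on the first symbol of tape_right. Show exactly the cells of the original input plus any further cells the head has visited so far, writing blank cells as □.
Step 0: [q0]1010 (head at position 0)
Step 1: δ(q0, 1) = (q0, 1, R)  ⊢  1[q0]010 (head at position 1)
Step 2: δ(q0, 0) = (q0, 0, R)  ⊢  10[q0]10 (head at position 2)
Step 3: δ(q0, 1) = (q0, 1, R)  ⊢  101[q0]0 (head at position 3)
Step 4: δ(q0, 0) = (q0, 0, R)  ⊢  1010[q0]□ (head at position 4)

Final answer: [q0]1010 ⊢ 1[q0]010 ⊢ 10[q0]10 ⊢ 101[q0]0 ⊢ 1010[q0]□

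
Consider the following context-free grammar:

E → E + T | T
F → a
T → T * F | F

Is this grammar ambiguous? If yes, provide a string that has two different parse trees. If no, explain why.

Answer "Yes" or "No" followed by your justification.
This is the standard stratified expression grammar: '+' is introduced only by the left-recursive rule E → E + T and '*' only by the left-recursive rule T → T * F, with F → a. For any string, the last '+' must be the one produced at the root E (everything after it is a T containing no '+'), and likewise within each T the last '*' is produced at its root. This fixes the parse tree uniquely (left-associative, '*' binding tighter than '+'), so every string has exactly one parse tree.

Final answer: No - the grammar is unambiguous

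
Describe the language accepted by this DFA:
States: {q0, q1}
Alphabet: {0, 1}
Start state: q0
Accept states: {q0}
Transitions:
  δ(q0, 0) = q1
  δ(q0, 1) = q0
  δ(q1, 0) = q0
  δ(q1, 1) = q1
Analyzing the DFA structure:
Start state: q0
Accept states: {q0}
Interpreting what each state remembers (checking against the transitions):
  q0: an even number of 0s has been read so far
  q1: an odd number of 0s has been read so far
  δ(q0, 0): in q0 (an even number of 0s has been read so far), after reading 0 we have: an odd number of 0s has been read so far → q1
  δ(q0, 1): in q0 (an even number of 0s has been read so far), after reading 1 we have: an even number of 0s has been read so far → q0
  δ(q1, 0): in q1 (an odd number of 0s has been read so far), after reading 0 we have: an even number of 0s has been read so far → q0
  δ(q1, 1): in q1 (an odd number of 0s has been read so far), after reading 1 we have: an odd number of 0s has been read so far → q1
A string is accepted iff it ends in {q0}, i.e. an even number of 0s has been read so far.
Language: All binary strings with an even number of 0s

Final answer: All binary strings with an even number of 0s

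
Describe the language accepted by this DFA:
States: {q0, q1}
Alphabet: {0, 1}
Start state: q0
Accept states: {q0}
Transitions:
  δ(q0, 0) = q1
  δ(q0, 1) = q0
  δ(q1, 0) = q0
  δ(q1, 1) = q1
Analyzing the DFA structure:
Start state: q0
Accept states: {q0}
Interpreting what each state remembers (checking against the transitions):
  q0: an even number of 0s has been read so far
  q1: an odd number of 0s has been read so far
  δ(q0, 0): in q0 (an even number of 0s has been read so far), after reading 0 we have: an odd number of 0s has been read so far → q1
  δ(q0, 1): in q0 (an even number of 0s has been read so far), after reading 1 we have: an even number of 0s has been read so far → q0
  δ(q1, 0): in q1 (an odd number of 0s has been read so far), after reading 0 we have: an even number of 0s has been read so far → q0
  δ(q1, 1): in q1 (an odd number of 0s has been read so far), after reading 1 we have: an odd number of 0s has been read so far → q1
A string is accepted iff it ends in {q0}, i.e. an even number of 0s has been read so far.
Language: All binary strings with an even number of 0s

Final answer: All binary strings with an even number of 0s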